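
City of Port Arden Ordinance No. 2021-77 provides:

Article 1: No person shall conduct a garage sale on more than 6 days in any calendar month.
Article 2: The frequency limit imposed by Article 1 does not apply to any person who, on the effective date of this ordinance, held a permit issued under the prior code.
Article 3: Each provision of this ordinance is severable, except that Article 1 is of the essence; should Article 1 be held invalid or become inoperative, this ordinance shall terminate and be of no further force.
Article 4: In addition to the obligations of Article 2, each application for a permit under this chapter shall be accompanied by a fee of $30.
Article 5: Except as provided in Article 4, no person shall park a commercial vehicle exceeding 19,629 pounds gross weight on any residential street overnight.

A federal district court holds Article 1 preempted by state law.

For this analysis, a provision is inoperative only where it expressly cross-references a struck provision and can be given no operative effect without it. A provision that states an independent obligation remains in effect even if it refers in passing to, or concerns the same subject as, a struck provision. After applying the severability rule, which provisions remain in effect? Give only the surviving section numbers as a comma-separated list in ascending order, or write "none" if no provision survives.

Article 1 is struck. Article 2 merely fixes the grandfather exemption from Article 1; with Article 1 gone it has nothing to operate on and falls away. Article 3 makes Article 1 an essential term, and Article 1 is the provision held invalid; under Article 3, the entire ordinance is therefore void. No provision of the ordinance survives.

none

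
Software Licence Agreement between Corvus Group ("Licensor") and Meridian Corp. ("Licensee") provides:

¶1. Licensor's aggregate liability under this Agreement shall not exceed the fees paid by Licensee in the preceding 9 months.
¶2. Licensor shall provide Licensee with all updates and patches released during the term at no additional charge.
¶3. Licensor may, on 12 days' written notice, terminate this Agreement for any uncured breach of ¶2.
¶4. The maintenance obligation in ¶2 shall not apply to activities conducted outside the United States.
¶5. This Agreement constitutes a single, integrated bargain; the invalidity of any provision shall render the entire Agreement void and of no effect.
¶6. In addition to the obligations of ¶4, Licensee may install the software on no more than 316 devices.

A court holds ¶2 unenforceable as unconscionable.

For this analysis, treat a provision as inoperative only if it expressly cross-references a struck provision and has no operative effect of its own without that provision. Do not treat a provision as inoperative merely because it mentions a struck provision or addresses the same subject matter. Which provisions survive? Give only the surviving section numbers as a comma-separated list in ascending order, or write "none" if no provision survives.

¶2 is struck. The only function of ¶3 is the termination right for breach of ¶2, so it cannot stand once ¶2 is removed. ¶4 operates only by reference to ¶2, so it falls with ¶2. ¶5 provides that the Agreement is not severable, so the invalidity of any one provision voids the entire Agreement. No provision of the Agreement survives.

none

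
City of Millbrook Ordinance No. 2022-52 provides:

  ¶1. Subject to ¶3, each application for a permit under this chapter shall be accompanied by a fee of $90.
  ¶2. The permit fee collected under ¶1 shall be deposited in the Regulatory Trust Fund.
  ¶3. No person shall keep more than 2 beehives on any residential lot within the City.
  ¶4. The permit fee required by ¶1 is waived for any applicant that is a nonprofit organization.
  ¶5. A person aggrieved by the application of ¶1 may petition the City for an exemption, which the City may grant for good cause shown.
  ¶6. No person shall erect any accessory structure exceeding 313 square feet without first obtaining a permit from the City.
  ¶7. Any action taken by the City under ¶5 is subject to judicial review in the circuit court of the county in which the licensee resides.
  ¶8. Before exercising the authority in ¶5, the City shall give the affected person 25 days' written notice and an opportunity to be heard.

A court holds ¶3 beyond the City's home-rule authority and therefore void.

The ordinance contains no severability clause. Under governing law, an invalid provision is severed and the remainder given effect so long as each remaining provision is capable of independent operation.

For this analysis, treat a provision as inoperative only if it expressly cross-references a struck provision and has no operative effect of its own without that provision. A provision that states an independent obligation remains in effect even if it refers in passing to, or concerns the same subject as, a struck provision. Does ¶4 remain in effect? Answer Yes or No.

¶3 is struck. Although ¶1 refers to ¶3, its operative terms do not depend on ¶3, so it remains in effect. No other provision's operative terms depend on ¶3. Under the stated default rule, only provisions that cannot operate independently fall away; the rest are enforced. That leaves ¶1, ¶2, ¶4, ¶5, ¶6, ¶7, and ¶8 in effect. ¶4 is among the surviving provisions, so the answer is yes.

Yes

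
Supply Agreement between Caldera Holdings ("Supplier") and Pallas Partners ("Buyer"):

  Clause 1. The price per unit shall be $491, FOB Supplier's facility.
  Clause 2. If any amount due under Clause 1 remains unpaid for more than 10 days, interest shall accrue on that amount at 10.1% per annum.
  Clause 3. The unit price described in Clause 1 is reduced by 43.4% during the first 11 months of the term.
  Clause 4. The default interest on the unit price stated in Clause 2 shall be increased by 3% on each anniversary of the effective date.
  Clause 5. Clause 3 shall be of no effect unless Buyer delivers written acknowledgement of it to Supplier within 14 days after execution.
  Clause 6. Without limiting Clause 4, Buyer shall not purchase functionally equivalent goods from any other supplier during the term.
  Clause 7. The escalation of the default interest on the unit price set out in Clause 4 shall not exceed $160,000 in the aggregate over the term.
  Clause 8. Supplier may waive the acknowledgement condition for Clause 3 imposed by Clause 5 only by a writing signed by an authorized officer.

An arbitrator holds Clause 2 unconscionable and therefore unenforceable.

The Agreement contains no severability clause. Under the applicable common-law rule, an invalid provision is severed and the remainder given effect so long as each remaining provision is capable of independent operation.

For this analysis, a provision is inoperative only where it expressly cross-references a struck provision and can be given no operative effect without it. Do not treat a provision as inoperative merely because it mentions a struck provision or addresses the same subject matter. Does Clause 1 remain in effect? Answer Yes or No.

Clause 2 is struck. Clause 4 does nothing except set the escalation of the default interest on the unit price by reference to Clause 2; with Clause 2 gone it has no independent effect and is inoperative. Clause 7 operates only by reference to Clause 4, so it falls with Clause 4. Although Clause 6 refers to Clause 4, its operative terms do not depend on Clause 4, so it remains in effect. With no severability clause, the stated default rule severs what cannot stand and enforces each remaining provision that can operate on its own. That leaves Clause 1, Clause 3, Clause 5, Clause 6, and Clause 8 in effect. Clause 1 is among the surviving provisions, so the answer is yes.

Yes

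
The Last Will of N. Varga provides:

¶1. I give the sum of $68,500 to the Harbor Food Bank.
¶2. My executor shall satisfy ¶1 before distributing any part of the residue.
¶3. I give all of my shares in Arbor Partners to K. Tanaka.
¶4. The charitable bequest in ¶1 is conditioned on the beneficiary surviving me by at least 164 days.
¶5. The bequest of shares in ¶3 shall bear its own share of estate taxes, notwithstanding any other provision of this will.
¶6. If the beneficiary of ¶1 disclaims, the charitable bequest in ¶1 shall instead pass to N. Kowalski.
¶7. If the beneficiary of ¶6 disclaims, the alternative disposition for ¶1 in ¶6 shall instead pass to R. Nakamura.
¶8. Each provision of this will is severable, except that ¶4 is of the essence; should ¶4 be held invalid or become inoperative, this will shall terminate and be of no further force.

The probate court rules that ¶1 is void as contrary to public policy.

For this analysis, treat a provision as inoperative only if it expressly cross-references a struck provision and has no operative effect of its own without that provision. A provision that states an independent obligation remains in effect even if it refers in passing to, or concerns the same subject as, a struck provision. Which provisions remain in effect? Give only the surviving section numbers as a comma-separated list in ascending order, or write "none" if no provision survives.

¶1 is struck. ¶2 operates only by reference to ¶1, so it falls with ¶1. ¶4 operates only by reference to ¶1, so it falls with ¶1. ¶6 has no operative effect of its own apart from ¶1 and is therefore inoperative. The only function of ¶7 is the alternative disposition for ¶6, so it cannot stand once ¶6 is removed. ¶8 makes ¶4 an essential term, and ¶4 has been rendered inoperative by the cascade; under ¶8, the entire will is therefore void. No provision of the will survives.

none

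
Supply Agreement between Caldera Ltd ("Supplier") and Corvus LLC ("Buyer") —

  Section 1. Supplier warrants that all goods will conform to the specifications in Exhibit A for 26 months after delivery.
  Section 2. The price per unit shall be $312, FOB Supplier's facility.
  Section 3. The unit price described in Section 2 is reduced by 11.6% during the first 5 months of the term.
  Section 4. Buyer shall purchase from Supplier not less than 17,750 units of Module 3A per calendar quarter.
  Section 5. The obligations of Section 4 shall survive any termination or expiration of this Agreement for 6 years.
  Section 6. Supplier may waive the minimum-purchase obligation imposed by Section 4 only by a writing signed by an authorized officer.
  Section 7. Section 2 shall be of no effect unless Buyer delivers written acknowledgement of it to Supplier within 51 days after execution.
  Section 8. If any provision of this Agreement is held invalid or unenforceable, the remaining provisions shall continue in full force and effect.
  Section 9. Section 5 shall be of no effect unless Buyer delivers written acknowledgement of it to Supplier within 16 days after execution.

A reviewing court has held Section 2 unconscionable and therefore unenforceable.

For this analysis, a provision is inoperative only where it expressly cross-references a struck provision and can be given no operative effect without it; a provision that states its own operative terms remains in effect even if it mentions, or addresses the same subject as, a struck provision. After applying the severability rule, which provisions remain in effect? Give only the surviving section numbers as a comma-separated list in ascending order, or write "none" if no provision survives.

Section 2 is struck. Section 3 has no operative effect of its own apart from Section 2 and is therefore inoperative. Section 7 has no operative effect of its own apart from Section 2 and is therefore inoperative. Under the severability clause in Section 8, the remaining provisions continue in force. That leaves Section 1, Section 4, Section 5, Section 6, Section 8, and Section 9 in effect.

1, 4, 5, 6, 8, 9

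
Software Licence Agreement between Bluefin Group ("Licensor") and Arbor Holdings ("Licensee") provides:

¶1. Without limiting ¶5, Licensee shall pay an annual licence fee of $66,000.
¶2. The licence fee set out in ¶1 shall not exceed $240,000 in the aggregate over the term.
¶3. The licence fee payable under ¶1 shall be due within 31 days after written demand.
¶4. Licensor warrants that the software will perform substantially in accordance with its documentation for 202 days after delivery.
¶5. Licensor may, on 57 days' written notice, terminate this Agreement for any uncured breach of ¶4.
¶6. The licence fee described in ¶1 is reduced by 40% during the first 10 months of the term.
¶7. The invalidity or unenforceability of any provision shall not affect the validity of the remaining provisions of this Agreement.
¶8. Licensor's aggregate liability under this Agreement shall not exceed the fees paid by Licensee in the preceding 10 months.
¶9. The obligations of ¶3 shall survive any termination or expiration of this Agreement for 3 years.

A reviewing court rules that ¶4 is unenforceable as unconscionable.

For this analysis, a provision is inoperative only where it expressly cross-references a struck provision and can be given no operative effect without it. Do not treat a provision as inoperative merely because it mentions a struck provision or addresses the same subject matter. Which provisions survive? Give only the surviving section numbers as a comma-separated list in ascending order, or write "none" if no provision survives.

¶4 is struck. ¶5 merely fixes the termination right for breach of ¶4; with ¶4 gone it has nothing to operate on and falls away. Although ¶1 refers to ¶5, its operative terms do not depend on ¶5, so it remains in effect. ¶7 is a severability clause and preserves every provision that can still be given independent effect. The provisions still in force are ¶1, ¶2, ¶3, ¶6, ¶7, ¶8, and ¶9.

1, 2, 3, 6, 7, 8, 9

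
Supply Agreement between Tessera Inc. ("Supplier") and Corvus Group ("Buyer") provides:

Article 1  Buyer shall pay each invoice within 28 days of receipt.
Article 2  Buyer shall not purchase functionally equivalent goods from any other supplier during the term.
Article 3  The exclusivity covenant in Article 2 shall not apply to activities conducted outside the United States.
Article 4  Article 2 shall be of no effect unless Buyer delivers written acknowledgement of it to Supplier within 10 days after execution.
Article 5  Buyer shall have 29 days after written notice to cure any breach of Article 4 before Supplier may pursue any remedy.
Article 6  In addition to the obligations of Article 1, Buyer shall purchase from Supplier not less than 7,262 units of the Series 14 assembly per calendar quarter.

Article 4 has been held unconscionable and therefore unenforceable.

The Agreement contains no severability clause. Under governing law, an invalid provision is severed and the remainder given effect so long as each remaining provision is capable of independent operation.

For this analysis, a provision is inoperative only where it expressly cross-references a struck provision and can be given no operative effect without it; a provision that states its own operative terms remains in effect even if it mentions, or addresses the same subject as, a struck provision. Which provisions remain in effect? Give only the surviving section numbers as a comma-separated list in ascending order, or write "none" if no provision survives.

Article 4 is struck. Article 5 operates only by reference to Article 4, so it falls with Article 4. Under the stated default rule, only provisions that cannot operate independently fall away; the rest are enforced. Article 1, Article 2, Article 3, and Article 6 remain in effect.

1, 2, 3, 6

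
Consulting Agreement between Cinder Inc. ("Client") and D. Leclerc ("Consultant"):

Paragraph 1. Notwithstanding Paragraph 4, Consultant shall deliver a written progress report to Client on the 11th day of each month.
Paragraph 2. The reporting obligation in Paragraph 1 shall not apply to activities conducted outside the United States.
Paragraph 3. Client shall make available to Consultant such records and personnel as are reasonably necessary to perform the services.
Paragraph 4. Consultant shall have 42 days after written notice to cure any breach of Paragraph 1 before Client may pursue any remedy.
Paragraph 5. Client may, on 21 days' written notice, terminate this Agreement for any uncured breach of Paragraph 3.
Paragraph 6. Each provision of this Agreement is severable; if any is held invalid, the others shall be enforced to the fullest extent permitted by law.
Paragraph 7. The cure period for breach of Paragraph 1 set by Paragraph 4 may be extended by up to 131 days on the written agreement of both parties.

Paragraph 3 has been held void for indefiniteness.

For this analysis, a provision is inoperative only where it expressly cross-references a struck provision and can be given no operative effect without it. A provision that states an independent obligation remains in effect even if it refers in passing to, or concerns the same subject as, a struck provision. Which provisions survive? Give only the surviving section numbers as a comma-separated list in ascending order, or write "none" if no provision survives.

Paragraph 3 is struck. Paragraph 5 merely fixes the termination right for breach of Paragraph 3; with Paragraph 3 gone it has nothing to operate on and falls away. Under the severability clause in Paragraph 6, the remaining provisions continue in force. Paragraph 1, Paragraph 2, Paragraph 4, Paragraph 6, and Paragraph 7 remain in effect.

1, 2, 4, 6, 7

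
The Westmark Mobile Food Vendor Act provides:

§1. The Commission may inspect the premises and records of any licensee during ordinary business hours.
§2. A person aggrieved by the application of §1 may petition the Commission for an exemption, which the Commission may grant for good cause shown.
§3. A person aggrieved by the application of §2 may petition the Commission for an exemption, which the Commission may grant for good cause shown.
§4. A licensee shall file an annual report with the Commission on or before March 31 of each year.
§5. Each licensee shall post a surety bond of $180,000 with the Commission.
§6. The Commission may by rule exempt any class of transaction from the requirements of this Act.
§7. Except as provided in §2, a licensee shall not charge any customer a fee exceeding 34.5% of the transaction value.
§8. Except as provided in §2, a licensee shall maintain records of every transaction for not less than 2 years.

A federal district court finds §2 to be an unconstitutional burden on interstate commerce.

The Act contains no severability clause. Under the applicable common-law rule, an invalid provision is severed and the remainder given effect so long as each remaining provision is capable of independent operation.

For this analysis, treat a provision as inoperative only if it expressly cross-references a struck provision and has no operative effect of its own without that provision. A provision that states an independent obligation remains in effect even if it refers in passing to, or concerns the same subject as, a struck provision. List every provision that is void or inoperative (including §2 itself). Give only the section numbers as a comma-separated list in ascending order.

§2 is struck. The only function of §3 is the exemption procedure for §2, so it cannot stand once §2 is removed. Although §8 refers to §2, its operative terms do not depend on §2, so it remains in effect. §7 mentions §2 but its own obligation stands independently of §2, so §7 is not affected. Under the stated default rule, only provisions that cannot operate independently fall away; the rest are enforced. That leaves §1, §4, §5, §6, §7, and §8 in effect.

2, 3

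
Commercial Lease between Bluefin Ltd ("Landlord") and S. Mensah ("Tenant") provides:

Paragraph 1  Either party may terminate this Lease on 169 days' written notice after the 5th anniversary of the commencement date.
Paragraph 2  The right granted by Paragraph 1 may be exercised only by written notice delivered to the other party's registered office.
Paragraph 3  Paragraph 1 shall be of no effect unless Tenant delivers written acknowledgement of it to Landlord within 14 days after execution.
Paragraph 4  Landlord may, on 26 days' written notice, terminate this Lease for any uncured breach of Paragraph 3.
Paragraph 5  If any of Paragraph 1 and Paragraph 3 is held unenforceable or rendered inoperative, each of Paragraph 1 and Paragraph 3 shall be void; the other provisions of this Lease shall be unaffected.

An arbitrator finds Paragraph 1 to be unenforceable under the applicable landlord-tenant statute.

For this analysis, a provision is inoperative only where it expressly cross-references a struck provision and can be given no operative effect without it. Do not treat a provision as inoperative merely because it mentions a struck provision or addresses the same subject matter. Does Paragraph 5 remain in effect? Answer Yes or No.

Paragraph 1 is struck. Paragraph 2 has no operative effect of its own apart from Paragraph 1 and is therefore inoperative. Paragraph 3 has no operative effect of its own apart from Paragraph 1 and is therefore inoperative. The only function of Paragraph 4 is the termination right for breach of Paragraph 3, so it cannot stand once Paragraph 3 is removed. Paragraph 5 declares Paragraph 1 and Paragraph 3 mutually dependent; since one of them has fallen, all of them are of no effect. The remainder continues in force under Paragraph 5. Only Paragraph 5 remains in effect. Paragraph 5 is among the surviving provisions, so the answer is yes.

Yes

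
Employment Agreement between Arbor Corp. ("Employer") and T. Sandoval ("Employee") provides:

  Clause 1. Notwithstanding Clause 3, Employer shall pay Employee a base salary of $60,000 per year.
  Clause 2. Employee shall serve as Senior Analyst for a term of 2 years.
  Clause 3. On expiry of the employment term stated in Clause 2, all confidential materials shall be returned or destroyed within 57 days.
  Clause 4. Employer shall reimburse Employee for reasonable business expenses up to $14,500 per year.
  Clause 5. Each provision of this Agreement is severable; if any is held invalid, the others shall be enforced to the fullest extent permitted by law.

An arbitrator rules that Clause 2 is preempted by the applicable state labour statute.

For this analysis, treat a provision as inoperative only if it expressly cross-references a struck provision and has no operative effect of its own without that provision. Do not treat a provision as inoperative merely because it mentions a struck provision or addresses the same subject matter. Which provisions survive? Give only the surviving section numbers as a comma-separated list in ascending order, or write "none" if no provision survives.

1, 4, 5

Clause 2 is struck. Clause 3 operates only by reference to Clause 2, so it falls with Clause 2. Clause 1 mentions Clause 3 but its own obligation stands independently of Clause 3, so Clause 1 is not affected. Under the severability clause in Clause 5, the remaining provisions continue in force. The provisions still in force are Clause 1, Clause 4, and Clause 5.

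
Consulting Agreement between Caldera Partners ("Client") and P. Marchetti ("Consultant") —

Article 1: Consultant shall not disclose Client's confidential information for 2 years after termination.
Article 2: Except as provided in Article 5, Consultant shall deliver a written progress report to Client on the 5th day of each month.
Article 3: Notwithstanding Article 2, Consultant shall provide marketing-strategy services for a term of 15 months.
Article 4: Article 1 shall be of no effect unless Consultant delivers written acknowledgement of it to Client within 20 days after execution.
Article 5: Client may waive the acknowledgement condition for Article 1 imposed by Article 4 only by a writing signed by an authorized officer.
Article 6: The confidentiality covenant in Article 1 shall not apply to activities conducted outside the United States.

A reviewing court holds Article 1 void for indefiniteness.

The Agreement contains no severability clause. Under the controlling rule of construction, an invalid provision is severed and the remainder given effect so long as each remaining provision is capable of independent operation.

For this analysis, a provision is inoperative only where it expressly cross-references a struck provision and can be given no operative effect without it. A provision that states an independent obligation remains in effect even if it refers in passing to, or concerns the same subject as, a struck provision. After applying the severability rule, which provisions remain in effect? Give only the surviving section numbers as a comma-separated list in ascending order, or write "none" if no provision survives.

Article 1 is struck. Article 4 has no operative effect of its own apart from Article 1 and is therefore inoperative. The whole of Article 6 is the carve-out from the confidentiality covenant, defined by reference to Article 1, so Article 6 cannot stand once Article 1 is removed. Article 5 merely fixes the waiver condition for Article 4; with Article 4 gone it has nothing to operate on and falls away. Although Article 2 refers to Article 5, its operative terms do not depend on Article 5, so it remains in effect. Under the stated default rule, only provisions that cannot operate independently fall away; the rest are enforced. The provisions still in force are Article 2 and Article 3.

2, 3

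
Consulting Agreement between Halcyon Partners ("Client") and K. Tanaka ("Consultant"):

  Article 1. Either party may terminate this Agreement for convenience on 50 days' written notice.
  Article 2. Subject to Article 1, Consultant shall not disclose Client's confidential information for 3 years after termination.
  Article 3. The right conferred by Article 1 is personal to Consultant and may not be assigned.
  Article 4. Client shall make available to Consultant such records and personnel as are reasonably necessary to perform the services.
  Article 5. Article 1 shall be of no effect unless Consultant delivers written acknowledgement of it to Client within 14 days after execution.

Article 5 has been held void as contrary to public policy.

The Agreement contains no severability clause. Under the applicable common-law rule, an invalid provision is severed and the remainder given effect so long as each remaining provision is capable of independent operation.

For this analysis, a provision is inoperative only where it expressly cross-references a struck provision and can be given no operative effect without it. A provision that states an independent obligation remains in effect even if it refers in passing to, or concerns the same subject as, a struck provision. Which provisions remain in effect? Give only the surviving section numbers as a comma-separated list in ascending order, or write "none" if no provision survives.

1, 2, 3, 4

Article 5 is struck. Nothing else in the Agreement is defined by reference to Article 5. Under the stated default rule, only provisions that cannot operate independently fall away; the rest are enforced. That leaves Article 1, Article 2, Article 3, and Article 4 in effect.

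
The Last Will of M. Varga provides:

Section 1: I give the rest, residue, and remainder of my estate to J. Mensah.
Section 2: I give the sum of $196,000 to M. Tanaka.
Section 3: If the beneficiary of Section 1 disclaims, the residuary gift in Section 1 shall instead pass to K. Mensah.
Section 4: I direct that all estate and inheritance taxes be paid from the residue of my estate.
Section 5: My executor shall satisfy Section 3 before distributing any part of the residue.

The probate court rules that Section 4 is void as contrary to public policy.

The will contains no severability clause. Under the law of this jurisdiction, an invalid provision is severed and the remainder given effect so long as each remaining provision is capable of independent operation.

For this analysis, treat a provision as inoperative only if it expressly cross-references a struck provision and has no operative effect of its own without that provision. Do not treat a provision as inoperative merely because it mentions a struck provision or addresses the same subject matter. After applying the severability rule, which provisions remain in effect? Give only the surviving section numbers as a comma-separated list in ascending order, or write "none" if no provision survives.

1, 2, 3, 5

Section 4 is struck. Nothing else in the will is defined by reference to Section 4. With no severability clause, the stated default rule severs what cannot stand and enforces each remaining provision that can operate on its own. The provisions still in force are Section 1, Section 2, Section 3, and Section 5.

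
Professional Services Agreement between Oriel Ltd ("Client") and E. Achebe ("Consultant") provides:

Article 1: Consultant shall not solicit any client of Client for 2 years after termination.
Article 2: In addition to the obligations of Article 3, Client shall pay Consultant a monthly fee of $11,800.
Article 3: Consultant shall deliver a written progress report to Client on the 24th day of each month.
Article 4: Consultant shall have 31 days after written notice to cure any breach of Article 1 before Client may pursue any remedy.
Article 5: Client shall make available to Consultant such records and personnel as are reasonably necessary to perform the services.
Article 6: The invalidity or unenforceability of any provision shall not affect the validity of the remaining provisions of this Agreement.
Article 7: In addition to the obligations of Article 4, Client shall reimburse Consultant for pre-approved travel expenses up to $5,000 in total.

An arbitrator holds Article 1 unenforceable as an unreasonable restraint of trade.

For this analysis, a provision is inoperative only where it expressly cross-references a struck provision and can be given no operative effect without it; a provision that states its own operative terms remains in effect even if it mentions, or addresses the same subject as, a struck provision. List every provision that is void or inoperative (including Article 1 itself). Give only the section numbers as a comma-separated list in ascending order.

Article 1 is struck. Article 4 merely fixes the cure period for breach of Article 1; with Article 1 gone it has nothing to operate on and falls away. Although Article 7 refers to Article 4, its operative terms do not depend on Article 4, so it remains in effect. Article 6 is a severability clause and preserves every provision that can still be given independent effect. Article 2, Article 3, Article 5, Article 6, and Article 7 remain in effect.

1, 4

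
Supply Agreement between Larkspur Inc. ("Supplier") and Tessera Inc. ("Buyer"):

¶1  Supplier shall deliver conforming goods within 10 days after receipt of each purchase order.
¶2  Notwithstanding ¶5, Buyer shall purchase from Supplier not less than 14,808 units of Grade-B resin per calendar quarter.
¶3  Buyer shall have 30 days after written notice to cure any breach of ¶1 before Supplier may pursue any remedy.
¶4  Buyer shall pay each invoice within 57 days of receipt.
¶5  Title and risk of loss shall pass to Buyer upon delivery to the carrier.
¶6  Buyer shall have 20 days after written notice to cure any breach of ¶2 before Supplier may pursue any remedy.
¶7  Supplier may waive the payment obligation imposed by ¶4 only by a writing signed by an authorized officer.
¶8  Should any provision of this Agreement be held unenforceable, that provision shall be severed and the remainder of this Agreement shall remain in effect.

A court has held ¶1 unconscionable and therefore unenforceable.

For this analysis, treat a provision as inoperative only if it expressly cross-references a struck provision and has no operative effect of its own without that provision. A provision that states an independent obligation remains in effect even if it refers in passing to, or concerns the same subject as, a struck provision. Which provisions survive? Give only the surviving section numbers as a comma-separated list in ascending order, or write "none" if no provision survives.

¶1 is struck. ¶3 merely fixes the cure period for breach of ¶1; with ¶1 gone it has nothing to operate on and falls away. ¶8 is a severability clause and preserves every provision that can still be given independent effect. That leaves ¶2, ¶4, ¶5, ¶6, ¶7, and ¶8 in effect.

2, 4, 5, 6, 7, 8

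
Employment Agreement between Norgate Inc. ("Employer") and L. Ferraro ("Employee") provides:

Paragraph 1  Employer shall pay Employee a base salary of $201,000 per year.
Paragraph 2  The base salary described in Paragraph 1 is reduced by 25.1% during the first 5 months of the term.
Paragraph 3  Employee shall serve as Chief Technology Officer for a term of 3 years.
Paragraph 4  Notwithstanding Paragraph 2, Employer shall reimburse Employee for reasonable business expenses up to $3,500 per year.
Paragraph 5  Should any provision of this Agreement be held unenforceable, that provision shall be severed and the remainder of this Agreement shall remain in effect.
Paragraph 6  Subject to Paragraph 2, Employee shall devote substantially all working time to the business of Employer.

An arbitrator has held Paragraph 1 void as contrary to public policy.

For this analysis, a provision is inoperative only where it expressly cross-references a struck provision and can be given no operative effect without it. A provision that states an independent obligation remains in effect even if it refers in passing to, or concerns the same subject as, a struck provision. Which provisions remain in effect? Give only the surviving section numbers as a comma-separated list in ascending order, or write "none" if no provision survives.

3, 4, 5, 6

Paragraph 1 is struck. Paragraph 2 does nothing except set the introductory reduction to the base salary by reference to Paragraph 1; with Paragraph 1 gone it has no independent effect and is inoperative. Paragraph 4 mentions Paragraph 2 but its own obligation stands independently of Paragraph 2, so Paragraph 4 is not affected. Paragraph 6 mentions Paragraph 2 but its own obligation stands independently of Paragraph 2, so Paragraph 6 is not affected. Under the severability clause in Paragraph 5, the remaining provisions continue in force. That leaves Paragraph 3, Paragraph 4, Paragraph 5, and Paragraph 6 in effect.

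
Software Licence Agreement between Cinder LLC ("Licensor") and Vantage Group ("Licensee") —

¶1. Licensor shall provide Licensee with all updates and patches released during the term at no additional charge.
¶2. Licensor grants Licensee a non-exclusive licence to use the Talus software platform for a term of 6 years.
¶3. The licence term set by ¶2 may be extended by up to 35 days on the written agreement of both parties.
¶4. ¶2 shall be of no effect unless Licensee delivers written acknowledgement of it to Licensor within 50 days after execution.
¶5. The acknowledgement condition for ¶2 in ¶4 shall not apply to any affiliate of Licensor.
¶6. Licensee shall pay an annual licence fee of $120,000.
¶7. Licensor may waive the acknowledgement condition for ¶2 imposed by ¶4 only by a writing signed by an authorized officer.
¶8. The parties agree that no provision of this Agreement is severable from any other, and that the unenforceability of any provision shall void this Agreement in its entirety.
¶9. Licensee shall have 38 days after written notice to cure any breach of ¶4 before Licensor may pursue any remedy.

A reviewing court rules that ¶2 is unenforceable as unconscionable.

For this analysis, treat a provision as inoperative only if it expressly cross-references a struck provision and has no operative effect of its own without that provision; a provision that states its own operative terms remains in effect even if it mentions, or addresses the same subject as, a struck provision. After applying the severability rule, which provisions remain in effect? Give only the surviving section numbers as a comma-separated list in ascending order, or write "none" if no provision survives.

¶2 is struck. ¶3 does nothing except set the extension of the licence term by reference to ¶2; with ¶2 gone it has no independent effect and is inoperative. ¶4 merely fixes the acknowledgement condition for ¶2; with ¶2 gone it has nothing to operate on and falls away. The whole of ¶5 is the carve-out from the acknowledgement condition for ¶2, defined by reference to ¶4, so ¶5 cannot stand once ¶4 is removed. ¶7 operates only by reference to ¶4, so it falls with ¶4. ¶9 has no operative effect of its own apart from ¶4 and is therefore inoperative. ¶8 provides that the Agreement is not severable, so the invalidity of any one provision voids the entire Agreement. No provision of the Agreement survives.

none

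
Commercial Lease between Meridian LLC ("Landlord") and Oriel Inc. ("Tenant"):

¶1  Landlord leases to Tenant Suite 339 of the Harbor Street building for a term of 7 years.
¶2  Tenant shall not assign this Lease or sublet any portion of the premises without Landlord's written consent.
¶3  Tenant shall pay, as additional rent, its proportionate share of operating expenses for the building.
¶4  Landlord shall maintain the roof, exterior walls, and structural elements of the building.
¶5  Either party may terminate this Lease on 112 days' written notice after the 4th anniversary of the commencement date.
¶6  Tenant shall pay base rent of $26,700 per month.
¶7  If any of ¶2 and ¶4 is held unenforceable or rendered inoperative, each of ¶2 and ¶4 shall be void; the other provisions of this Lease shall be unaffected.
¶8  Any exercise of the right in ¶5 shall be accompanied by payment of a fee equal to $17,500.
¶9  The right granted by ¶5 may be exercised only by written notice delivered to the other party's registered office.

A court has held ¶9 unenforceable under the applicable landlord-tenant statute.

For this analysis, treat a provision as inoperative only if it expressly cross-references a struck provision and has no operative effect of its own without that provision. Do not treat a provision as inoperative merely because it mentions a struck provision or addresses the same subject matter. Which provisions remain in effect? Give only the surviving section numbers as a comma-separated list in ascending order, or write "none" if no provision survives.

¶9 is struck. Nothing else in the Lease is defined by reference to ¶9. ¶7 ties ¶2 and ¶4 together, but none of those is affected here; the remaining provisions continue in force under ¶7. The provisions still in force are ¶1, ¶2, ¶3, ¶4, ¶5, ¶6, ¶7, and ¶8.

1, 2, 3, 4, 5, 6, 7, 8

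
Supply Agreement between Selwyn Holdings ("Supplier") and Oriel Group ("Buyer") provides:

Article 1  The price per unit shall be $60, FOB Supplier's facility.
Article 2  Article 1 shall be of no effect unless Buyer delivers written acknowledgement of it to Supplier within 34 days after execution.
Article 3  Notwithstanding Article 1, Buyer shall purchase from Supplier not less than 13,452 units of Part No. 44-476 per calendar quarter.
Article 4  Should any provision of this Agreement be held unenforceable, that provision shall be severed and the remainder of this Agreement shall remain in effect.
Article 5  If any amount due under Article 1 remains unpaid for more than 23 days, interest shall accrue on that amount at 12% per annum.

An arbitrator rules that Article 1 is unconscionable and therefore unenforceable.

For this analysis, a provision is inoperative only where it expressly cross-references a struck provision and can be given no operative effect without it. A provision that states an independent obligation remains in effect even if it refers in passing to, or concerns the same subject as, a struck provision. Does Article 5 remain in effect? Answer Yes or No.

Article 1 is struck. Article 2 has no operative effect of its own apart from Article 1 and is therefore inoperative. Article 5 does nothing except set the default interest on the unit price by reference to Article 1; with Article 1 gone it has no independent effect and is inoperative. Article 3 mentions Article 1 but its own obligation stands independently of Article 1, so Article 3 is not affected. Article 4 is a severability clause and preserves every provision that can still be given independent effect. Article 3 and Article 4 remain in effect. Article 5 is among the inoperative provisions, so the answer is no.

No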